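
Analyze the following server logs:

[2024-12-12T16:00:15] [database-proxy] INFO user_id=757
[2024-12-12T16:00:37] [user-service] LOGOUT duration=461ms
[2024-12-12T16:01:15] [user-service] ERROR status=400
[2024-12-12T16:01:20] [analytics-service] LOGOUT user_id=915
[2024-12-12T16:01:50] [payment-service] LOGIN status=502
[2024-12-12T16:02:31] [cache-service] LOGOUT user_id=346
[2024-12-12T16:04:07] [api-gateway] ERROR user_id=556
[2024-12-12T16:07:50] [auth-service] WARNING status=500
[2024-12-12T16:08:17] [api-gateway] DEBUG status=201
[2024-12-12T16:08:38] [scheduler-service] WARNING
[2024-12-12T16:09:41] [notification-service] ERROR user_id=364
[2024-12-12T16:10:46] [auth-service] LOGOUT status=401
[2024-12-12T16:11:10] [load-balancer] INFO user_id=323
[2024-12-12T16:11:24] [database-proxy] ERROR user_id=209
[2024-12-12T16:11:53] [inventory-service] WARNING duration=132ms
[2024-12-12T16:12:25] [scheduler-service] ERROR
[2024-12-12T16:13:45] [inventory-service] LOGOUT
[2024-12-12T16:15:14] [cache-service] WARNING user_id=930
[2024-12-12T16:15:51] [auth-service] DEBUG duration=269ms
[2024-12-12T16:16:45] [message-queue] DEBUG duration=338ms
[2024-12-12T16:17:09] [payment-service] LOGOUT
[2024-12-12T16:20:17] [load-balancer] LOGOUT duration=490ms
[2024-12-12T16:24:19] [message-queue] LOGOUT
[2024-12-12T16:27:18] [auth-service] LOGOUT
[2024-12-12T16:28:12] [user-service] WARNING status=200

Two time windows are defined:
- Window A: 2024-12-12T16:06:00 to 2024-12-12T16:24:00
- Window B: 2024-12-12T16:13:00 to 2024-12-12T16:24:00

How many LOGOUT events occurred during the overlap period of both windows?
3

To find overlap events:

1. Window A: 2024-12-12T16:06:00 to 2024-12-12T16:24:00
2. Window B: 2024-12-12T16:13:00 to 2024-12-12T16:24:00
3. Overlap period: 2024-12-12T16:13:00 to 2024-12-12T16:24:00
4. Count LOGOUT events in overlap: 3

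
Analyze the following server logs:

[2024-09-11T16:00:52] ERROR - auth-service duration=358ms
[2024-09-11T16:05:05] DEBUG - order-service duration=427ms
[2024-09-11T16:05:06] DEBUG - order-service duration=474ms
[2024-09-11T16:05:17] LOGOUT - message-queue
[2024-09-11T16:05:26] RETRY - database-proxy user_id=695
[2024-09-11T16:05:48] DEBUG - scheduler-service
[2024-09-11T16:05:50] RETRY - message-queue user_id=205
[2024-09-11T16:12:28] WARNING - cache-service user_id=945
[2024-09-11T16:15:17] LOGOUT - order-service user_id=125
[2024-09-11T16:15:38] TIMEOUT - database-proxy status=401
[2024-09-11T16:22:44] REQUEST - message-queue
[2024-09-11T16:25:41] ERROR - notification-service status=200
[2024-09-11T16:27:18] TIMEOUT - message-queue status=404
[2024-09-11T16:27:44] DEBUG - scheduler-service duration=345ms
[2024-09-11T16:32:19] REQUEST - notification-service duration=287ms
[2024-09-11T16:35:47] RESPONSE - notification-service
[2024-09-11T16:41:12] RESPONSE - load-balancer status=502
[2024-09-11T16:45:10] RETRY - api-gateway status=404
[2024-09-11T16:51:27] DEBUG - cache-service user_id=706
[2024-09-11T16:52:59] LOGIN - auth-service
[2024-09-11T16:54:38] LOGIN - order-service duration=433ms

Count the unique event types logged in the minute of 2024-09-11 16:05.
3

To count unique event types:

1. Filter events in the minute starting at 2024-09-11 16:05
2. Extract event types from matching entries
3. Count unique types: 3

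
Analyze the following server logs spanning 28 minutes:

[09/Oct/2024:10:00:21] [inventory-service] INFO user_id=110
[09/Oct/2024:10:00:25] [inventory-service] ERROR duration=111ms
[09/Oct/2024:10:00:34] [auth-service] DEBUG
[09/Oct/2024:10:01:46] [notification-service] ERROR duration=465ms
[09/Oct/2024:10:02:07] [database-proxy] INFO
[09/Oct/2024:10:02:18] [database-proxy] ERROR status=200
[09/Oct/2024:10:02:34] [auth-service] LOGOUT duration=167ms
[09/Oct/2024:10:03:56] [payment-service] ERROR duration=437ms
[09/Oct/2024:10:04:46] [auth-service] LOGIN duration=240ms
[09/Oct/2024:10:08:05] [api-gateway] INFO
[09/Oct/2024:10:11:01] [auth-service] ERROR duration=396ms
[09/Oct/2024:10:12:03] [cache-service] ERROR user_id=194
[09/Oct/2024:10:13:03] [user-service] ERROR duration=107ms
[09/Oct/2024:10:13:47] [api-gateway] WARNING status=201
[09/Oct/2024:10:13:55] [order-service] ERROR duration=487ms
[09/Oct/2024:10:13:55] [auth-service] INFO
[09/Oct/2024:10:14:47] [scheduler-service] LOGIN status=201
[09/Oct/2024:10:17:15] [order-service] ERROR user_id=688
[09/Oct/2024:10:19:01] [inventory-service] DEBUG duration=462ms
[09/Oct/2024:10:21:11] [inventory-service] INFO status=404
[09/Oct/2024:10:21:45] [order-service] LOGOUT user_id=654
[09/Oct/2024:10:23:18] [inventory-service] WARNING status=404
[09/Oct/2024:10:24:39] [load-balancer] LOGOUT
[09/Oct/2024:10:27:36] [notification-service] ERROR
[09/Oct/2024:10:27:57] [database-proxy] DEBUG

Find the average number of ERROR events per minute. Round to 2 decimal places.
0.36

To calculate the rate:

1. Count total ERROR events: 10
2. Total time period: 28 minutes
3. Rate = 10 / 28 = 0.36 events per minute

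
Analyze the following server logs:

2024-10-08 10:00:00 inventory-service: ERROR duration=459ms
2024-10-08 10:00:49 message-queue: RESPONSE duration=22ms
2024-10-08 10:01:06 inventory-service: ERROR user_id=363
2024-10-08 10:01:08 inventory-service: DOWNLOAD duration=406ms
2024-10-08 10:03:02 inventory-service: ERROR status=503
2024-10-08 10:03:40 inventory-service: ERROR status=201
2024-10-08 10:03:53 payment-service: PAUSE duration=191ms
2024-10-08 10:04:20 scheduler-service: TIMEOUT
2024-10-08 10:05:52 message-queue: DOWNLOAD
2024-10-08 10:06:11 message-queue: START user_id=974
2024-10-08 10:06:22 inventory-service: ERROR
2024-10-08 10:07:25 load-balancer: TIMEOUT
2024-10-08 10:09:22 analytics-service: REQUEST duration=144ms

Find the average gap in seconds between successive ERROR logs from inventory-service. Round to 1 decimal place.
95.5

To calculate average interval:

1. Find all ERROR events for inventory-service in order
2. Calculate time gaps between consecutive events
3. Compute mean of gaps: 382 / 4 = 95.5 seconds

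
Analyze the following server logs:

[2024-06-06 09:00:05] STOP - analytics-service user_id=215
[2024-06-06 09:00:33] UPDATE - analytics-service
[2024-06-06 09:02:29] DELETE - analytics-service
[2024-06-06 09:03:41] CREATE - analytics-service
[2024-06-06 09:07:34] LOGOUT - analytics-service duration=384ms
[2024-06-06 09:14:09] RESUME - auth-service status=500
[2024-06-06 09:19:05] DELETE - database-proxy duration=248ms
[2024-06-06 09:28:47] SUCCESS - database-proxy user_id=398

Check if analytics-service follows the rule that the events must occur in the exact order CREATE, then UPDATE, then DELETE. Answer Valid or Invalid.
Invalid

To validate ordering:

1. Required order: CREATE → UPDATE → DELETE
2. Rule: the events must occur in the exact order CREATE, then UPDATE, then DELETE
3. Check actual order of events for analytics-service
4. Result: Invalid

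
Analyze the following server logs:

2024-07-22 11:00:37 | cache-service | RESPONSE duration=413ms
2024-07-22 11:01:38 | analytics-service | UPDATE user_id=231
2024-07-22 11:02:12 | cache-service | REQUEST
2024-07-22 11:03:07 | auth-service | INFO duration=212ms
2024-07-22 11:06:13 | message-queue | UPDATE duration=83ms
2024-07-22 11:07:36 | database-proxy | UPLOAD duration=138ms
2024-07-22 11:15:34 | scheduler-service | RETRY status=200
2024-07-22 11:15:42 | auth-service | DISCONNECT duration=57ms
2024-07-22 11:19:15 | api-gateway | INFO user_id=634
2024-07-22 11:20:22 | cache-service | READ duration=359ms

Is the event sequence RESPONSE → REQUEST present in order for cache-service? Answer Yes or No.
Yes

To verify sequence order:

1. Find all events in sequence RESPONSE → REQUEST for cache-service
2. Extract their timestamps
3. Check if timestamps are in ascending order
4. Result: Yes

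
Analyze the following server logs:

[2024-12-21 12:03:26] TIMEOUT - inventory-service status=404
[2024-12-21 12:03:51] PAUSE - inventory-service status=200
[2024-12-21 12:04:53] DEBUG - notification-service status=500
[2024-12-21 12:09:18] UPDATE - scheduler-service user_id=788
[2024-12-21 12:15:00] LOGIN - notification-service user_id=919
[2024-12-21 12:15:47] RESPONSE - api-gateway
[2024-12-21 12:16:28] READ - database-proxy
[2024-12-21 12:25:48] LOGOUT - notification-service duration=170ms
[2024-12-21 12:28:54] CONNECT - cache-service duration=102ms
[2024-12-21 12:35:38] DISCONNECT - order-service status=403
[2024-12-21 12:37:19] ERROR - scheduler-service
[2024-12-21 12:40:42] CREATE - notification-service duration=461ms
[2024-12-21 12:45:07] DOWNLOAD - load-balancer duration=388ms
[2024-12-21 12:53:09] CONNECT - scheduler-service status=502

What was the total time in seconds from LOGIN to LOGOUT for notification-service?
648

To calculate state duration:

1. Find LOGIN event for notification-service: 2024-12-21 12:15:00
2. Find LOGOUT event for notification-service: 2024-12-21 12:25:48
3. Calculate duration: 2024-12-21 12:25:48 - 2024-12-21 12:15:00 = 648 seconds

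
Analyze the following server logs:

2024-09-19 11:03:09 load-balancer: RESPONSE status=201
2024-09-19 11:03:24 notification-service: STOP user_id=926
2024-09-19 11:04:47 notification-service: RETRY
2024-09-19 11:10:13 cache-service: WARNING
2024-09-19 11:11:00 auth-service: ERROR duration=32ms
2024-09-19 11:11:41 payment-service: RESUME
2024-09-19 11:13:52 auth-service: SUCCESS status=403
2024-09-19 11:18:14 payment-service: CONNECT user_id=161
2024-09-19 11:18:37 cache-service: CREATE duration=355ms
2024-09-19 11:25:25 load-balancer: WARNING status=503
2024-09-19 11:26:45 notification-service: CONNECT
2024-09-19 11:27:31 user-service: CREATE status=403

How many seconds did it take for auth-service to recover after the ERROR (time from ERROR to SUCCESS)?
172

To calculate recovery time:

1. Find ERROR event for auth-service: 2024-09-19 11:11:00
2. Find next SUCCESS event for auth-service: 2024-09-19 11:13:52
3. Recovery time: 2024-09-19 11:13:52 - 2024-09-19 11:11:00 = 172 seconds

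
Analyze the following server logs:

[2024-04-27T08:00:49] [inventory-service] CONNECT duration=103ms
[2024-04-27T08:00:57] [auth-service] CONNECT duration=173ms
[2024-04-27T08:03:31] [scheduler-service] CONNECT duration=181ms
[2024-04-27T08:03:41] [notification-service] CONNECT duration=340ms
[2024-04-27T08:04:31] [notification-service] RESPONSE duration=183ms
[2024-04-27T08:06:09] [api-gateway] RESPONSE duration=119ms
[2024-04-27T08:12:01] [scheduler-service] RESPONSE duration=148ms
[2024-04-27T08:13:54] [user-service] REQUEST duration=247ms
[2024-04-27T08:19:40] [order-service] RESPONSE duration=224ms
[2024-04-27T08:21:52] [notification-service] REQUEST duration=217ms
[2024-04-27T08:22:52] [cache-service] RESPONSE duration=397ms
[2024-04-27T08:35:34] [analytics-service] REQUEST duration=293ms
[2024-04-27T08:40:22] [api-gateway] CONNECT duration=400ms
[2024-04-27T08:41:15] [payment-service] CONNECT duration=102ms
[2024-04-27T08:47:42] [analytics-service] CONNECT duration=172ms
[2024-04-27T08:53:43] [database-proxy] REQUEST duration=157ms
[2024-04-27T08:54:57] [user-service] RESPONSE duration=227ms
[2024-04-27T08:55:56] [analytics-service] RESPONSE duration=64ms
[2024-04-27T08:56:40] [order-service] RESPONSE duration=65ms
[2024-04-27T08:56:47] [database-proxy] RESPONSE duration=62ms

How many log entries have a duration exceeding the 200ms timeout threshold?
8

To count timeouts:

1. Threshold: 200ms
2. Extract duration from each log entry
3. Count entries where duration > 200
4. Timeout count: 8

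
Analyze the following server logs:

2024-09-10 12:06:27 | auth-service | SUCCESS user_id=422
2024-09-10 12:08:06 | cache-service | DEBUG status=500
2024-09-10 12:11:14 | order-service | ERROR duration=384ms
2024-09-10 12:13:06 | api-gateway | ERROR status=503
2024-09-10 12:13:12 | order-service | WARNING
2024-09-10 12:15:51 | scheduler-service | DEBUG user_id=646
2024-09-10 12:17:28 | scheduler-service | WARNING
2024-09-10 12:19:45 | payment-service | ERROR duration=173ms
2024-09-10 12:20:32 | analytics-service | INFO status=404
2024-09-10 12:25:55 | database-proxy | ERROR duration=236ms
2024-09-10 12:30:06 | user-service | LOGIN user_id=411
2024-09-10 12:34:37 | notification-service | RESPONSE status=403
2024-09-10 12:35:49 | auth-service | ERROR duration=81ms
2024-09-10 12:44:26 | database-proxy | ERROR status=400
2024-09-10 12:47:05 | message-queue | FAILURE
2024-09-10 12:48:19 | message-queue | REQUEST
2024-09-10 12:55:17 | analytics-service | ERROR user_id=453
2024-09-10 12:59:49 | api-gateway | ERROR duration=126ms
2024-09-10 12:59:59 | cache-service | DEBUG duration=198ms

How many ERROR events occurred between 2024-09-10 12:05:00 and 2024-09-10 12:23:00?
3

To count events in the time window:

1. Window boundaries: 2024-09-10 12:05:00 to 2024-09-10 12:23:00
2. Filter for ERROR events within this window
3. Count matching events: 3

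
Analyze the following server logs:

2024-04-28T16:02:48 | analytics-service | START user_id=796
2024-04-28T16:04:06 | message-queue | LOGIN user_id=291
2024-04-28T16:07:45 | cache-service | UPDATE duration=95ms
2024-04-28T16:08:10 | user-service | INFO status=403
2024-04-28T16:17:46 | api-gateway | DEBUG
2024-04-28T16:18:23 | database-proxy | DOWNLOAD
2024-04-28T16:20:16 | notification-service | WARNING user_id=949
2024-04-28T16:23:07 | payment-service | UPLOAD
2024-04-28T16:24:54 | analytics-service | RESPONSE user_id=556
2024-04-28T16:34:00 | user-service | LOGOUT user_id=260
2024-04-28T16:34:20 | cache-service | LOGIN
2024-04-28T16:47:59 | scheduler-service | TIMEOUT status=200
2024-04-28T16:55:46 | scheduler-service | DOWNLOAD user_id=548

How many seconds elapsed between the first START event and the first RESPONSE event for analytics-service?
1326

To find the time between events:

1. Locate the first START event for analytics-service: 2024-04-28T16:02:48
2. Locate the first RESPONSE event for analytics-service: 2024-04-28T16:24:54
3. Calculate the difference: 2024-04-28T16:24:54 - 2024-04-28T16:02:48 = 1326 seconds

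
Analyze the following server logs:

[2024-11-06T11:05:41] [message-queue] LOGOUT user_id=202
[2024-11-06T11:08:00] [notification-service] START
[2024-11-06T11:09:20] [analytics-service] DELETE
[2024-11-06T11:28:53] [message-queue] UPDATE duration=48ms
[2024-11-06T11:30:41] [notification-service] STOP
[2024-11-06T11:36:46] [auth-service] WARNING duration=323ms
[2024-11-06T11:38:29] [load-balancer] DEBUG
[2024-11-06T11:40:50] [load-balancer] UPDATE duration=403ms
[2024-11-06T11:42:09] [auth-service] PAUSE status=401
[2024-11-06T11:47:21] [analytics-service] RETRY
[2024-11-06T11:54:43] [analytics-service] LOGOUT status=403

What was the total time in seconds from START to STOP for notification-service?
1361

To calculate state duration:

1. Find START event for notification-service: 2024-11-06T11:08:00
2. Find STOP event for notification-service: 2024-11-06T11:30:41
3. Calculate duration: 2024-11-06T11:30:41 - 2024-11-06T11:08:00 = 1361 seconds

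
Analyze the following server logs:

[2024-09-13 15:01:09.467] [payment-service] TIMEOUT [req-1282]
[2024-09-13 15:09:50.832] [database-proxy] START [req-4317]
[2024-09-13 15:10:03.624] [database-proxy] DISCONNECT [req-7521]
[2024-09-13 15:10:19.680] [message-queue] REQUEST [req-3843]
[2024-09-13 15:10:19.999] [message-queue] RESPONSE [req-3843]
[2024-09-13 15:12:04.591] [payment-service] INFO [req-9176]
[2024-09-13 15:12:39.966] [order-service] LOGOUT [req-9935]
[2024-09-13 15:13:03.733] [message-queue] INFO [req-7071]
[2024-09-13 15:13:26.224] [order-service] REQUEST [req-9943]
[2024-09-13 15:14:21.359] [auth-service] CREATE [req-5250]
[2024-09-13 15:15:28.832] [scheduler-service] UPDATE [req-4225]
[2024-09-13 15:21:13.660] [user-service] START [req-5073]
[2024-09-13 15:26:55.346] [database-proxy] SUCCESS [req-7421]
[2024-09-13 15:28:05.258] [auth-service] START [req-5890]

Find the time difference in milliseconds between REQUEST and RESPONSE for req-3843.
319

To calculate latency:

1. Find REQUEST with id req-3843: 2024-09-13 15:10:19.680
2. Find RESPONSE with id req-3843: 2024-09-13 15:10:19.999
3. Latency: 2024-09-13 15:10:19.999 - 2024-09-13 15:10:19.680 = 319ms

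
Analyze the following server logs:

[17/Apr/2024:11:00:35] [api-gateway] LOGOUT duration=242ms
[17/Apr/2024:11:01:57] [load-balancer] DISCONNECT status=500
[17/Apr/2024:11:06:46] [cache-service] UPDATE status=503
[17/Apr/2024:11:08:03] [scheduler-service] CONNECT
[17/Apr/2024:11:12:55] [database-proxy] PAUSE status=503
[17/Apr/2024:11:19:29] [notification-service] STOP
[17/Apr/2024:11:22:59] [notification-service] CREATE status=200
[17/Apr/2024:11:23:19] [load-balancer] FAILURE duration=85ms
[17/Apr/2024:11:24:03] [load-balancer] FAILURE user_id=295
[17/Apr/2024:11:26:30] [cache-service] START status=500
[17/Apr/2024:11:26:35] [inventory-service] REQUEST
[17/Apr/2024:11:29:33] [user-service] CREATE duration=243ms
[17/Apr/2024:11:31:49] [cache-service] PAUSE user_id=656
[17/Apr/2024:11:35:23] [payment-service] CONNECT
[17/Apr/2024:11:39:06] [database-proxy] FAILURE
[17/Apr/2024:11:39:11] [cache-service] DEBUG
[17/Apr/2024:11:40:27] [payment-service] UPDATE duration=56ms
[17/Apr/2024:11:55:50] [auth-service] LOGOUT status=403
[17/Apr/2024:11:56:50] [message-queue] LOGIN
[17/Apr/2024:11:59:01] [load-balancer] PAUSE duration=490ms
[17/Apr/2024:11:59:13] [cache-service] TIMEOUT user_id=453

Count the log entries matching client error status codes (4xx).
1

To find matching entries:

1. Pattern to match: client error status codes (4xx)
2. Scan each log entry for the pattern
3. Count matches: 1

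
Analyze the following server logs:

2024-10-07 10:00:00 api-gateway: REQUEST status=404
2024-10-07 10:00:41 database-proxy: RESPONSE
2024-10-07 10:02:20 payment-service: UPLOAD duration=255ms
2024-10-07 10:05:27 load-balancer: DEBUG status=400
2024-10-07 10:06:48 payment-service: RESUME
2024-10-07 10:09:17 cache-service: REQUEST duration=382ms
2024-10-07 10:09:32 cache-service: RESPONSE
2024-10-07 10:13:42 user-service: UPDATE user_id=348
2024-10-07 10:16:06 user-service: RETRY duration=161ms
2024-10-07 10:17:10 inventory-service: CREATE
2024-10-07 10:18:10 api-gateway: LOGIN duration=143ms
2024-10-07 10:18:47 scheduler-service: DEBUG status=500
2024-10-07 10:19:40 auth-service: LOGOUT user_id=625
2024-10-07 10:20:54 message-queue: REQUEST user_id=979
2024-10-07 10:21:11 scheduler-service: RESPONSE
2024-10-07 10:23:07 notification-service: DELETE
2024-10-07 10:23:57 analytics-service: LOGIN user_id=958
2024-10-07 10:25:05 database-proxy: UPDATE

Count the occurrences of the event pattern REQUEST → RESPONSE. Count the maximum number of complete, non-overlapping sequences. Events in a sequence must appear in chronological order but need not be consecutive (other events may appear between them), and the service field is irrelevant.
3

To count sequences:

1. Look for pattern: REQUEST → RESPONSE
2. Greedily scan the log in chronological order, matching each sequence element in turn (ignoring service)
3. Each time the full pattern completes, increment the count and restart matching from the next event
4. Complete non-overlapping sequences found: 3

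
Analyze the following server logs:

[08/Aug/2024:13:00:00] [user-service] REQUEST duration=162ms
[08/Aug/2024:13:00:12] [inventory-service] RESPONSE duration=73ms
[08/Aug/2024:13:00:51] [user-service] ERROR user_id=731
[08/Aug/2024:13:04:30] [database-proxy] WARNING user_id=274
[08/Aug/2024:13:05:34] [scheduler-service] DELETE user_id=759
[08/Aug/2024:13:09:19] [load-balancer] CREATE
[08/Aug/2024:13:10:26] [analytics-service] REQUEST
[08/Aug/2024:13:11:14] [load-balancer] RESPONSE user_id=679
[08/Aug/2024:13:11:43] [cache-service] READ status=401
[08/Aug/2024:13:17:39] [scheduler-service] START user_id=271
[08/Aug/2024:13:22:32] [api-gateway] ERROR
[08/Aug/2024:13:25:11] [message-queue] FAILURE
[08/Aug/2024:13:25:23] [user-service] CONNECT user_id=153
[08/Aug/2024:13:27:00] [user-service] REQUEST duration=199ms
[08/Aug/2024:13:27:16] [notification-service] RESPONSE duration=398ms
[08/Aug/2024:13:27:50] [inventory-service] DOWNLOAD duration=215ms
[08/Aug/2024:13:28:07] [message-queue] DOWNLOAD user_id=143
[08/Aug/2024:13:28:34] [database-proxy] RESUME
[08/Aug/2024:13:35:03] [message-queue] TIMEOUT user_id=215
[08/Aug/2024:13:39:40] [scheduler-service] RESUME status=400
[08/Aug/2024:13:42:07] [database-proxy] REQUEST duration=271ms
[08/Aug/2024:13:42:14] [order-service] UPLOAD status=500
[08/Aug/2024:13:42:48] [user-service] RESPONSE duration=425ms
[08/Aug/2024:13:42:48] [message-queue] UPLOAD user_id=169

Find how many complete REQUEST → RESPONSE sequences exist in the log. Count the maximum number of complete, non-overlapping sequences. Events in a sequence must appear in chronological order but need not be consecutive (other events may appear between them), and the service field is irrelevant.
4

To count sequences:

1. Look for pattern: REQUEST → RESPONSE
2. Greedily scan the log in chronological order, matching each sequence element in turn (ignoring service)
3. Each time the full pattern completes, increment the count and restart matching from the next event
4. Complete non-overlapping sequences found: 4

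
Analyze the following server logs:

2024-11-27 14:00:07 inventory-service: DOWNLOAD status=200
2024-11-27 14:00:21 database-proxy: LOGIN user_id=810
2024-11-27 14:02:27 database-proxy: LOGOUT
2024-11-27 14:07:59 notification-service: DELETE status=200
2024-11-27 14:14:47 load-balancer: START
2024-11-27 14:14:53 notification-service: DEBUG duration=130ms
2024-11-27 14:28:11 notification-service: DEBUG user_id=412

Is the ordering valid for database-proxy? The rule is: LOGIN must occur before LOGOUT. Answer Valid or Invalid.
Valid

To validate ordering:

1. Required order: LOGIN → LOGOUT
2. Rule: LOGIN must occur before LOGOUT
3. Check actual order of events for database-proxy
4. Result: Valid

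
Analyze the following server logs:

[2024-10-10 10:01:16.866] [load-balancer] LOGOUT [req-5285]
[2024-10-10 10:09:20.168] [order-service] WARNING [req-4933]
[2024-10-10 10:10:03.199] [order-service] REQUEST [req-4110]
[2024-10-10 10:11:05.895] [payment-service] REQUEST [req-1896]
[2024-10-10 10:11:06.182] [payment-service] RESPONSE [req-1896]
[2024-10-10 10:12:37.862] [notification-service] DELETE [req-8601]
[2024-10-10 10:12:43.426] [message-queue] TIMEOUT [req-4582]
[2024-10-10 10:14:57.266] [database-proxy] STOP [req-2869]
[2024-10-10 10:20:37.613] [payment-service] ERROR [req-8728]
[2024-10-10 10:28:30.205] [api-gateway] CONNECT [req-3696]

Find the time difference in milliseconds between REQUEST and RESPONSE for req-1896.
287

To calculate latency:

1. Find REQUEST with id req-1896: 2024-10-10 10:11:05.895
2. Find RESPONSE with id req-1896: 2024-10-10 10:11:06.182
3. Latency: 2024-10-10 10:11:06.182 - 2024-10-10 10:11:05.895 = 287ms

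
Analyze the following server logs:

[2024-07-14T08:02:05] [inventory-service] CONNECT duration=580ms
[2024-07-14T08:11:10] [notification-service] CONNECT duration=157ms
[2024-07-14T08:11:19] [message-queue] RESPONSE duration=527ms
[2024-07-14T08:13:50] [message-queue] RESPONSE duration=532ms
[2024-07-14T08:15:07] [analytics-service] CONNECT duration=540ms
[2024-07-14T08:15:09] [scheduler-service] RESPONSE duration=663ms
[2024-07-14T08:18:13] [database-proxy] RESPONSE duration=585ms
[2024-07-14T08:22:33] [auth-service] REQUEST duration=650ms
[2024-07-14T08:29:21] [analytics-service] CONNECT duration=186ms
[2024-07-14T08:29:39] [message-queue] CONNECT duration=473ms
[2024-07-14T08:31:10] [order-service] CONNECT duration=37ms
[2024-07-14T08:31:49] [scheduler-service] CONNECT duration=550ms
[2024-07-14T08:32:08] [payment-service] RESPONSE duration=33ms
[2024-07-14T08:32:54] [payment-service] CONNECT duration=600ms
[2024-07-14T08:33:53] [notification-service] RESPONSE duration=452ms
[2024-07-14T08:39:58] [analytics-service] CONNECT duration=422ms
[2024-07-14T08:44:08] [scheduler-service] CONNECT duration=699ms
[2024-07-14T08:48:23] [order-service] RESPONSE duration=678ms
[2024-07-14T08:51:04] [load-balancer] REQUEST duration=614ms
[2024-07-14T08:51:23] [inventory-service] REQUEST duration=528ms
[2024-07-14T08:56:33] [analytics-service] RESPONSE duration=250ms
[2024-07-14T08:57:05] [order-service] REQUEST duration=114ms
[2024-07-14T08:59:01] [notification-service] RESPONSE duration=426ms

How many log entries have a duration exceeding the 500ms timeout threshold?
13

To count timeouts:

1. Threshold: 500ms
2. Extract duration from each log entry
3. Count entries where duration > 500
4. Timeout count: 13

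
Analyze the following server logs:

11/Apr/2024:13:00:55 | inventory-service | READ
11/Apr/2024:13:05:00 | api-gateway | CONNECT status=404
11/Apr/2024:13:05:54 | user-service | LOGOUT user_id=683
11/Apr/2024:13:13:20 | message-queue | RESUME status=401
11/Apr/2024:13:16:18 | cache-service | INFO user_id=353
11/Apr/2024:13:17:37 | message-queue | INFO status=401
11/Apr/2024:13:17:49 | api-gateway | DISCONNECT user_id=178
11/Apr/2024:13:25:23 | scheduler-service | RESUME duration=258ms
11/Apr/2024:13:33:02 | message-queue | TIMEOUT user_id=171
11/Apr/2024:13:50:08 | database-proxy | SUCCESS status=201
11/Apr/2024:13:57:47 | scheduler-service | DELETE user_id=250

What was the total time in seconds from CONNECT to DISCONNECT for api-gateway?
769

To calculate state duration:

1. Find CONNECT event for api-gateway: 11/Apr/2024:13:05:00
2. Find DISCONNECT event for api-gateway: 11/Apr/2024:13:17:49
3. Calculate duration: 11/Apr/2024:13:17:49 - 11/Apr/2024:13:05:00 = 769 seconds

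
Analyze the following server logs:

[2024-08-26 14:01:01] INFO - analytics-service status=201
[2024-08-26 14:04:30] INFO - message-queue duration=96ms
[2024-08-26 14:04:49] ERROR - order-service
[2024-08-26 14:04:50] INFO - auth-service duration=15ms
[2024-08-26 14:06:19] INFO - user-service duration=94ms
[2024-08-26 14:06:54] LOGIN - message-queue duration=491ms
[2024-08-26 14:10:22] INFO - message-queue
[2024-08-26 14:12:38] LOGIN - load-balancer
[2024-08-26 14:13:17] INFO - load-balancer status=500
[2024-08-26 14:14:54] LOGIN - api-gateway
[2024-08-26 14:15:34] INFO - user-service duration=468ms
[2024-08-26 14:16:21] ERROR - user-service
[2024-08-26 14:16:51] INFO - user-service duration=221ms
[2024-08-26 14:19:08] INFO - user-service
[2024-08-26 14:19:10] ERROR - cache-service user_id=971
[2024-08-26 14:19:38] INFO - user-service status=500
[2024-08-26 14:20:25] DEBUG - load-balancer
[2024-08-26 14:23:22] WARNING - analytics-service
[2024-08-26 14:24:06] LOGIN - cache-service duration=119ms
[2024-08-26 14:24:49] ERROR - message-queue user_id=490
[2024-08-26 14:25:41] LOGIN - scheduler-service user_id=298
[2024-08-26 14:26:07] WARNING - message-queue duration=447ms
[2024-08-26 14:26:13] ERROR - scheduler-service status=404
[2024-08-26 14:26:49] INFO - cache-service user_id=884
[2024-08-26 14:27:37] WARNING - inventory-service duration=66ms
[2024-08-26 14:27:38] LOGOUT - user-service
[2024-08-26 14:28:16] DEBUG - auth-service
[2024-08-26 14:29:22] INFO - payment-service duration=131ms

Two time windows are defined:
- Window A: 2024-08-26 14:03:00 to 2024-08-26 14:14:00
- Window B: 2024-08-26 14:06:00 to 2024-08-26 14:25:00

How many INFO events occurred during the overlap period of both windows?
3

To find overlap events:

1. Window A: 2024-08-26 14:03:00 to 2024-08-26 14:14:00
2. Window B: 2024-08-26 14:06:00 to 2024-08-26 14:25:00
3. Overlap period: 2024-08-26 14:06:00 to 2024-08-26 14:14:00
4. Count INFO events in overlap: 3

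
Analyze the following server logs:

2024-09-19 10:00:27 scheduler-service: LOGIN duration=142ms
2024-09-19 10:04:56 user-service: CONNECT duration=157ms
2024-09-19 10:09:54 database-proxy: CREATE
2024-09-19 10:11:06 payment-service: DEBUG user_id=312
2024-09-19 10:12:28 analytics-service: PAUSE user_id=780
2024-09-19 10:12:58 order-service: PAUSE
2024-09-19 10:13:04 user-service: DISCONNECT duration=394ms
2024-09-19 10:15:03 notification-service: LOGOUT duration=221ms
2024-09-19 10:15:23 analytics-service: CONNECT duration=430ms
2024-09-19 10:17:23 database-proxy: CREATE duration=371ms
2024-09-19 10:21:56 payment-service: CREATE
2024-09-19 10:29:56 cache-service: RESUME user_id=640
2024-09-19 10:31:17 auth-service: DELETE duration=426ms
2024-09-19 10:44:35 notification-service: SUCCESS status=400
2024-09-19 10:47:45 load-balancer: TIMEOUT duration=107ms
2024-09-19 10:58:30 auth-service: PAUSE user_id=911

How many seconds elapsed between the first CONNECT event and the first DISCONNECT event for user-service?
488

To find the time between events:

1. Locate the first CONNECT event for user-service: 2024-09-19 10:04:56
2. Locate the first DISCONNECT event for user-service: 2024-09-19 10:13:04
3. Calculate the difference: 2024-09-19 10:13:04 - 2024-09-19 10:04:56 = 488 seconds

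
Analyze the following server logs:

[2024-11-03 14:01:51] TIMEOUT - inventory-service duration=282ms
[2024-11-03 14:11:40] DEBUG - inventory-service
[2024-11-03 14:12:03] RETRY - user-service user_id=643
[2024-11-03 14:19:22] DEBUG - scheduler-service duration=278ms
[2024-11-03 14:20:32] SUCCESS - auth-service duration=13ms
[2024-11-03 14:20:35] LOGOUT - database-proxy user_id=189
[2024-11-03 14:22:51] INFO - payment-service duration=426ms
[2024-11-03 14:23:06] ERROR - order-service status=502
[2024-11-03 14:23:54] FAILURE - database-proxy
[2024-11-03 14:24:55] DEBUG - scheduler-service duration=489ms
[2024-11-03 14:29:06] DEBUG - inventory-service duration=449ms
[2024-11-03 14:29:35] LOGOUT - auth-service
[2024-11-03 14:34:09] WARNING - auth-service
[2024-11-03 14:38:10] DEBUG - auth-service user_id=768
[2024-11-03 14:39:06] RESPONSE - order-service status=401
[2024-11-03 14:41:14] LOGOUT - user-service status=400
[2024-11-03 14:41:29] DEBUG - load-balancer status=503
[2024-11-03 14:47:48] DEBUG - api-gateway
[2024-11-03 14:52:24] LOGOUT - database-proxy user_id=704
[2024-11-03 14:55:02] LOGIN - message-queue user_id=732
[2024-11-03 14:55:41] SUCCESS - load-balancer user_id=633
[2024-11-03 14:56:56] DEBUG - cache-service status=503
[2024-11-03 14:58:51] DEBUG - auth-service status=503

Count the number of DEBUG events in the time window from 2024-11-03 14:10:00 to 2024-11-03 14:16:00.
1

To count events in the time window:

1. Window boundaries: 2024-11-03 14:10:00 to 2024-11-03 14:16:00
2. Filter for DEBUG events within this window
3. Count matching events: 1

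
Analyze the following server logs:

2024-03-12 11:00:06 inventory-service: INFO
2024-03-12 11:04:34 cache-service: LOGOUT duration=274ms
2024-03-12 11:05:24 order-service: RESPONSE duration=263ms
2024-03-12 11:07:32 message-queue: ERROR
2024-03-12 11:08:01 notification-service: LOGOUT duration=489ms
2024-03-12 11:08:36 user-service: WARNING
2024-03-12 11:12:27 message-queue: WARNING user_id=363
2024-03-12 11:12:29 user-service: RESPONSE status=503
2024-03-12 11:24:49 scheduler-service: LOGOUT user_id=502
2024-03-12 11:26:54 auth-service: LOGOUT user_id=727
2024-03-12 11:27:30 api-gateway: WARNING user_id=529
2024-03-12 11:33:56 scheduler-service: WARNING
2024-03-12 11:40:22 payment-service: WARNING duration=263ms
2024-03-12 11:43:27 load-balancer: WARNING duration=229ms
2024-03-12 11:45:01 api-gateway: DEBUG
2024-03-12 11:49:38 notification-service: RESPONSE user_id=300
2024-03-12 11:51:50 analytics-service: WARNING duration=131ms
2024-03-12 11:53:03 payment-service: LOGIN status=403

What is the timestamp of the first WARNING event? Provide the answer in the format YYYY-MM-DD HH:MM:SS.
2024-03-12 11:08:36

To find the first event:

1. Filter for all WARNING events
2. Sort by timestamp
3. Select the first one
4. Timestamp: 2024-03-12 11:08:36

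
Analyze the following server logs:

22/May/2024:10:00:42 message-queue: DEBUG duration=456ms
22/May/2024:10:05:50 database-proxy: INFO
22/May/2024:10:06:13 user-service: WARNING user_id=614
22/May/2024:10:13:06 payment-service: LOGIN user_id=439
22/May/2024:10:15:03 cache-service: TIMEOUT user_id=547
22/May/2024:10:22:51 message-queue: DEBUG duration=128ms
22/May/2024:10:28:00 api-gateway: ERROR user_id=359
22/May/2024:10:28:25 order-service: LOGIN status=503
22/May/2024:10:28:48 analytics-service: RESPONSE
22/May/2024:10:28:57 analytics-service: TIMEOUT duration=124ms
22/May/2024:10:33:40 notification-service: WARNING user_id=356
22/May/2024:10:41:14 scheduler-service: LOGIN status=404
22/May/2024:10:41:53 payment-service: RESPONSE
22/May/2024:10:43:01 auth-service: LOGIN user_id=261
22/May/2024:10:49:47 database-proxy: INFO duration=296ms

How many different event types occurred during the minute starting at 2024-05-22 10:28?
4

To count unique event types:

1. Filter events in the minute starting at 2024-05-22 10:28
2. Extract event types from matching entries
3. Count unique types: 4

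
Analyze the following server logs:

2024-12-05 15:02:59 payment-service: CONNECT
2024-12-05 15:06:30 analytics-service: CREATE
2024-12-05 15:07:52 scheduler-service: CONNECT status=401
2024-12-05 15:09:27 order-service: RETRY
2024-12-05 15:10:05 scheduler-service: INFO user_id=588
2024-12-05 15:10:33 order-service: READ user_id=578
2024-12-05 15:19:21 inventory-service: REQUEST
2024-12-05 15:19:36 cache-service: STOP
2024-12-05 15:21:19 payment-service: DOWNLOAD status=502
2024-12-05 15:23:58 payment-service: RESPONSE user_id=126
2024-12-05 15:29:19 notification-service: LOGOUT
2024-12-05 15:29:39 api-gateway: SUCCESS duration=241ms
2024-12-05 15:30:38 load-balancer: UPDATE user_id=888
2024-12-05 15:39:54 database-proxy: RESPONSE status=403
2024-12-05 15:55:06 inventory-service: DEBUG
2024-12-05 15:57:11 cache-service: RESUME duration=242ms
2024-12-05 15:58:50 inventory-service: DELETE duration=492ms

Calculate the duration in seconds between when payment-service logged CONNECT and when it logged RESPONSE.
1259

To find the time between events:

1. Locate the first CONNECT event for payment-service: 2024-12-05 15:02:59
2. Locate the first RESPONSE event for payment-service: 2024-12-05 15:23:58
3. Calculate the difference: 2024-12-05 15:23:58 - 2024-12-05 15:02:59 = 1259 seconds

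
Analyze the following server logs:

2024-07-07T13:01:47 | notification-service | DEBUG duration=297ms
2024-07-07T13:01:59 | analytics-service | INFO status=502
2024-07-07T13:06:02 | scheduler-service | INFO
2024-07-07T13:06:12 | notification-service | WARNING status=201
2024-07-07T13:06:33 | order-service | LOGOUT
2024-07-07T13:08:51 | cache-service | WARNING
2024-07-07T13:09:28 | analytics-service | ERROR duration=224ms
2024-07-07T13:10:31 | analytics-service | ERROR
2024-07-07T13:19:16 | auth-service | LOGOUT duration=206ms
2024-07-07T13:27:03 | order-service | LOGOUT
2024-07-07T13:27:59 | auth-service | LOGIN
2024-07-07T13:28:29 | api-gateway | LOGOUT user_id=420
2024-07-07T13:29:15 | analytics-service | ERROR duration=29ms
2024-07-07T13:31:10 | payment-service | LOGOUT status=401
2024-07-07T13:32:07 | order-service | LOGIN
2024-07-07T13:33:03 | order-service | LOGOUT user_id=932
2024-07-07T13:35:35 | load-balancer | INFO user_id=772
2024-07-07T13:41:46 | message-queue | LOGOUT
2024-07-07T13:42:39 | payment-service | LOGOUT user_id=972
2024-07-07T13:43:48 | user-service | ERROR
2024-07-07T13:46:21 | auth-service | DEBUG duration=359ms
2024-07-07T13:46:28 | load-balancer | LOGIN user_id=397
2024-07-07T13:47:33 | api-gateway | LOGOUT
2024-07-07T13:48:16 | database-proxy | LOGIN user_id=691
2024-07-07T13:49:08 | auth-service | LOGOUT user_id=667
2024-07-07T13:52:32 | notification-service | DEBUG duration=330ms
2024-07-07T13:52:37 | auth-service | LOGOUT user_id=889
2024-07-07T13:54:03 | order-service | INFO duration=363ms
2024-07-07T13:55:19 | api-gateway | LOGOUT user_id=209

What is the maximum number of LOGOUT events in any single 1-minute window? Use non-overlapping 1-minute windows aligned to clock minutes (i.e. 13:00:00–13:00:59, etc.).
1

To find the burst window:

1. Divide the log period into non-overlapping 1-minute windows starting at 13:00
2. Count LOGOUT events in each window
3. Find the window with maximum count
4. Maximum events in a window: 1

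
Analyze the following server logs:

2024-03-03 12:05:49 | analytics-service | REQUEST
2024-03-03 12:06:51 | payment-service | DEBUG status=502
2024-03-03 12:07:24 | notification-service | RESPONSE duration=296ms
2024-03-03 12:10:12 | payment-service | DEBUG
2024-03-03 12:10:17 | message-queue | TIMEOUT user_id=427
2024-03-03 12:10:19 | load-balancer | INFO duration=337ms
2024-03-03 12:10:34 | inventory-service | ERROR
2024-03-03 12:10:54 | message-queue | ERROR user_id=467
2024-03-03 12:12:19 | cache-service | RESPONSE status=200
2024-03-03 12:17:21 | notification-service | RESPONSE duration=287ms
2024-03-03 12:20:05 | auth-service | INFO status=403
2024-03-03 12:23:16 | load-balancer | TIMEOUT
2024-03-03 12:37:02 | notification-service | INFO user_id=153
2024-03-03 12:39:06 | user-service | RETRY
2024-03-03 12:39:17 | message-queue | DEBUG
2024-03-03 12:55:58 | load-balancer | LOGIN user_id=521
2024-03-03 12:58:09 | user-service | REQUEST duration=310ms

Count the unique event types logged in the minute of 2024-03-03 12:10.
4

To count unique event types:

1. Filter events in the minute starting at 2024-03-03 12:10
2. Extract event types from matching entries
3. Count unique types: 4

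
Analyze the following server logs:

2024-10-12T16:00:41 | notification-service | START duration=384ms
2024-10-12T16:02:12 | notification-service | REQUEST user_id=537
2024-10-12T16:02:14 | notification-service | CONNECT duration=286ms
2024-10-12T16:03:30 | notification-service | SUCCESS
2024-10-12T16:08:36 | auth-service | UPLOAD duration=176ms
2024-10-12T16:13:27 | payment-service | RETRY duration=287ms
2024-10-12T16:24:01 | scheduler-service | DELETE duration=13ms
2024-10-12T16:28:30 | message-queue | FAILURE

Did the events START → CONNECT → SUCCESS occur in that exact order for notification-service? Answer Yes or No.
Yes

To verify sequence order:

1. Find all events in sequence START → CONNECT → SUCCESS for notification-service
2. Extract their timestamps
3. Check if timestamps are in ascending order
4. Result: Yes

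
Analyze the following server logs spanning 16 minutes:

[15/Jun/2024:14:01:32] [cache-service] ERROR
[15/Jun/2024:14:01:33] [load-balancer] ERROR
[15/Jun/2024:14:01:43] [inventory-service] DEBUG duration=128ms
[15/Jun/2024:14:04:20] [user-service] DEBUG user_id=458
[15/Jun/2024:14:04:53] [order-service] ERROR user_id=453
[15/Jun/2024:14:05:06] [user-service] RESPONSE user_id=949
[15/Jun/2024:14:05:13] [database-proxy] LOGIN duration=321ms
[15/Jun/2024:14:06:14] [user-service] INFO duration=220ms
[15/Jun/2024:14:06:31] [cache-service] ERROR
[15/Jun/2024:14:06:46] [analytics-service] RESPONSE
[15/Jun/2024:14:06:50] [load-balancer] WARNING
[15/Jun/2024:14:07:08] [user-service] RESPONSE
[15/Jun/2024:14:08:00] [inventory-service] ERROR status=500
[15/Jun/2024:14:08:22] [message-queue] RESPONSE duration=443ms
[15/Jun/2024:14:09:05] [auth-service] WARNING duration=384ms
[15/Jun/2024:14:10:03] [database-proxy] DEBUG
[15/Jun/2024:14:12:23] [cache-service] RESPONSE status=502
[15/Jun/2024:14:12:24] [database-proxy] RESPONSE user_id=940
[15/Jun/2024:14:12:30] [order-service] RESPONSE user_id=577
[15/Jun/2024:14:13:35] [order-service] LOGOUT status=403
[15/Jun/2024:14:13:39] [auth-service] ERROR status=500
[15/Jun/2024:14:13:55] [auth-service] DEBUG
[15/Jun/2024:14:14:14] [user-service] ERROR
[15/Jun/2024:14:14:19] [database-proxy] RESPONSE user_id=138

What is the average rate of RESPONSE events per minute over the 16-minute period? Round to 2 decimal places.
0.5

To calculate the rate:

1. Count total RESPONSE events: 8
2. Total time period: 16 minutes
3. Rate = 8 / 16 = 0.5 events per minute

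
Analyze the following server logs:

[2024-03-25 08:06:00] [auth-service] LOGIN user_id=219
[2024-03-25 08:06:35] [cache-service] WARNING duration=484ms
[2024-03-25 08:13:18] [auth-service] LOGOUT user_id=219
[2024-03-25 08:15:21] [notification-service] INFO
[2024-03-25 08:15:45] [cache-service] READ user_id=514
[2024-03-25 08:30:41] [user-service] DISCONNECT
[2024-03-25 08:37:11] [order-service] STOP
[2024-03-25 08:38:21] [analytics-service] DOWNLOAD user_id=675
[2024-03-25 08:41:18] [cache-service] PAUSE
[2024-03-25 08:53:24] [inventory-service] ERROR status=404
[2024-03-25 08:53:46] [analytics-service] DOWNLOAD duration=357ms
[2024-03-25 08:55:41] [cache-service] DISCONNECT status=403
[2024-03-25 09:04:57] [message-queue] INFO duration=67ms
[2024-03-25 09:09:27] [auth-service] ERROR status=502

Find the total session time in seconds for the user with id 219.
438

To calculate session duration:

1. Find LOGIN event for user_id=219: 2024-03-25 08:06:00
2. Find LOGOUT event for user_id=219: 2024-03-25 08:13:18
3. Session duration: 2024-03-25 08:13:18 - 2024-03-25 08:06:00 = 438 seconds (7 minutes)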